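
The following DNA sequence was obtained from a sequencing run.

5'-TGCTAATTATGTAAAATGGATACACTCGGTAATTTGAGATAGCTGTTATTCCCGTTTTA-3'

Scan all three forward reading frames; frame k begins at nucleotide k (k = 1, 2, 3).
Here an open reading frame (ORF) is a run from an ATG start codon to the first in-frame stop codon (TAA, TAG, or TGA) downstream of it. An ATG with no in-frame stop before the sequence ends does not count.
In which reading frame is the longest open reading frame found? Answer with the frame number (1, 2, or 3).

Frame 1: TGC TAA TTA TGT AAA ATG GAT ACA CTC GGT AAT TTG AGA TAG CTG TTA TTC CCG TTT — ATG at 16, stop TAG at 40 → 27 nt.
Frame 2: GCT AAT TAT GTA AAA TGG ATA CAC TCG GTA ATT TGA GAT AGC TGT TAT TCC CGT TTT — no ATG→stop ORF.
Frame 3: CTA ATT ATG TAA AAT GGA TAC ACT CGG TAA TTT GAG ATA GCT GTT ATT CCC GTT TTA — ATG at 9, stop TAA at 12 → 6 nt.
Longest ORF is 27 nt in frame 1 (positions 16–42).

1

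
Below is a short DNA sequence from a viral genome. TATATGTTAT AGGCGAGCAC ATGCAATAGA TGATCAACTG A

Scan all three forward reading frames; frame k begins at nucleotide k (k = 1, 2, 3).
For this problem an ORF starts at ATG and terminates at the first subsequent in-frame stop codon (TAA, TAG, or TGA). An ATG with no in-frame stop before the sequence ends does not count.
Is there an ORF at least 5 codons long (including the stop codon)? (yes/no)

no

Frame 1: TAT ATG TTA TAG GCG AGC ACA TGC AAT AGA TGA TCA ACT — ATG at 4, stop TAG at 10 → 9 nt.
Frame 2: ATA TGT TAT AGG CGA GCA CAT GCA ATA GAT GAT CAA CTG — no ATG→stop ORF.
Frame 3: TAT GTT ATA GGC GAG CAC ATG CAA TAG ATG ATC AAC TGA — ATG at 21, stop TAG at 27 → 9 nt; ATG at 30, stop TGA at 39 → 12 nt.
Largest ORF found is 4 codons < 5, so no.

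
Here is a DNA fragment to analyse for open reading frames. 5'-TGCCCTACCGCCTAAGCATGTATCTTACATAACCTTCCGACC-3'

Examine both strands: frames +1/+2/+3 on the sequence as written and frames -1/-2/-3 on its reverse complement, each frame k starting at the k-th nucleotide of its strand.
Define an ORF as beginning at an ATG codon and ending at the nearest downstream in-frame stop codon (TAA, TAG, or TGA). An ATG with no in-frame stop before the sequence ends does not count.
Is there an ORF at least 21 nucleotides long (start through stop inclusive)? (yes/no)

Reverse complement (5'→3'): GGTCGGAAGGTTATGTAAGATACATGCTTAGGCGGTAGGGCA
Frame +1: TGC CCT ACC GCC TAA GCA TGT ATC TTA CAT AAC CTT CCG ACC — no ATG→stop ORF.
Frame +2: GCC CTA CCG CCT AAG CAT GTA TCT TAC ATA ACC TTC CGA — no ATG→stop ORF.
Frame +3: CCC TAC CGC CTA AGC ATG TAT CTT ACA TAA CCT TCC GAC — ATG at 18, stop TAA at 30 → 15 nt.
Frame -1: GGT CGG AAG GTT ATG TAA GAT ACA TGC TTA GGC GGT AGG GCA — ATG at 13, stop TAA at 16 → 6 nt.
Frame -2: GTC GGA AGG TTA TGT AAG ATA CAT GCT TAG GCG GTA GGG — no ATG→stop ORF.
Frame -3: TCG GAA GGT TAT GTA AGA TAC ATG CTT AGG CGG TAG GGC — ATG at 24, stop TAG at 36 → 15 nt.
Largest ORF found is 15 nucleotides < 21, so no.

no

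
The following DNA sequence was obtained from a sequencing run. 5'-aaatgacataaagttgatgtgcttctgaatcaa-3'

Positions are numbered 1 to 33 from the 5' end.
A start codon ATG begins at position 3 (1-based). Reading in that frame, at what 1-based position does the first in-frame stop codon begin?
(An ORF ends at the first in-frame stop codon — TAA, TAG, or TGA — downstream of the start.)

Codons from position 3: ATG (3–5), ACA (6–8), TAA (9–11).
TAA is a stop codon; it begins at position 9.

9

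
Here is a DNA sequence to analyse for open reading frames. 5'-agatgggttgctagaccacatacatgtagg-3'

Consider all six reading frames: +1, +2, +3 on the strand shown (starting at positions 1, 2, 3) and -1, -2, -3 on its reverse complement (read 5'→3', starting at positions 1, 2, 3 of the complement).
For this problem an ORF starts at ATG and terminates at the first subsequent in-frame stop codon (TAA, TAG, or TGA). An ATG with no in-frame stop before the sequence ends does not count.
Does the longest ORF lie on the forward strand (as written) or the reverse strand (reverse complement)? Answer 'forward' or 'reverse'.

reverse

Reverse complement (5'→3'): CCTACATGTATGTGGTCTAGCAACCCATCT
Frame +1: AGA TGG GTT GCT AGA CCA CAT ACA TGT AGG — no ATG→stop ORF.
Frame +2: GAT GGG TTG CTA GAC CAC ATA CAT GTA — no ATG→stop ORF.
Frame +3: ATG GGT TGC TAG ACC ACA TAC ATG TAG — ATG at 3, stop TAG at 12 → 12 nt; ATG at 24, stop TAG at 27 → 6 nt.
Frame -1: CCT ACA TGT ATG TGG TCT AGC AAC CCA TCT — no ATG→stop ORF.
Frame -2: CTA CAT GTA TGT GGT CTA GCA ACC CAT — no ATG→stop ORF.
Frame -3: TAC ATG TAT GTG GTC TAG CAA CCC ATC — ATG at 6, stop TAG at 18 → 15 nt.
Forward-strand max 12 nt; reverse-strand max 15 nt. The reverse strand has the longer ORF.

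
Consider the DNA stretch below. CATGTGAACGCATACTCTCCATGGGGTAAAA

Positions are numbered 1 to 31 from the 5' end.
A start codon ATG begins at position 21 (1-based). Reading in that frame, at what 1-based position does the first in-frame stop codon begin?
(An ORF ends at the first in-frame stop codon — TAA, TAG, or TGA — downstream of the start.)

Codons from position 21: ATG (21–23), GGG (24–26), TAA (27–29).
TAA is a stop codon; it begins at position 27.

27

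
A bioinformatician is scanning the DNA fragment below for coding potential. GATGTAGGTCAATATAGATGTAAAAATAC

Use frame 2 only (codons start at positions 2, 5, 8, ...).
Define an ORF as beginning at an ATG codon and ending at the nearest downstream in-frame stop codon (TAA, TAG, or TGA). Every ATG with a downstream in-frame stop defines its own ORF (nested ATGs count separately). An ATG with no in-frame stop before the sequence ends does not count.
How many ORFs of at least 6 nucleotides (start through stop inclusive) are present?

Frame 2: ATG TAG GTC AAT ATA GAT GTA AAA ATA — ATG at 2, stop TAG at 5 → 6 nt.
ORFs ≥ 6 nucleotides: frame 2 2–7 (6 nucleotides). Count = 1.

1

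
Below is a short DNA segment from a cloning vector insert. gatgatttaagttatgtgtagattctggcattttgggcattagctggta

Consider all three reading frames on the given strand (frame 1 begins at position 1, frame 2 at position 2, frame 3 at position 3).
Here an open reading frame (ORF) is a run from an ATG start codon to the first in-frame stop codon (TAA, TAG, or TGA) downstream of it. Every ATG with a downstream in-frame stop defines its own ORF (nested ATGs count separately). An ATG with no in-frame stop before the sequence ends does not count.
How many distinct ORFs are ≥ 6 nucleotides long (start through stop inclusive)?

Frame 1: GAT GAT TTA AGT TAT GTG TAG ATT CTG GCA TTT TGG GCA TTA GCT GGT — no ATG→stop ORF.
Frame 2: ATG ATT TAA GTT ATG TGT AGA TTC TGG CAT TTT GGG CAT TAG CTG GTA — ATG at 2, stop TAA at 8 → 9 nt; ATG at 14, stop TAG at 41 → 30 nt.
Frame 3: TGA TTT AAG TTA TGT GTA GAT TCT GGC ATT TTG GGC ATT AGC TGG — no ATG→stop ORF.
ORFs ≥ 6 nucleotides: frame 2 2–10 (9 nucleotides), frame 2 14–43 (30 nucleotides). Count = 2.

2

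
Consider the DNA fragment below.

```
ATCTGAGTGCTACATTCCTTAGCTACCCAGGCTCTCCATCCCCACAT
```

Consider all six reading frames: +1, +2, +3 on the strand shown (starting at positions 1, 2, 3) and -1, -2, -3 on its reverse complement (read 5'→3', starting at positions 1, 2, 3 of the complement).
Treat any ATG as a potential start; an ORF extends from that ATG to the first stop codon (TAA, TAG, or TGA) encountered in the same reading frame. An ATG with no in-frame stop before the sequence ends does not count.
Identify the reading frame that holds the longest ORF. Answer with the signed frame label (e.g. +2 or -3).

-3

Reverse complement (5'→3'): ATGTGGGGATGGAGAGCCTGGGTAGCTAAGGAATGTAGCACTCAGAT
Frame +1: ATC TGA GTG CTA CAT TCC TTA GCT ACC CAG GCT CTC CAT CCC CAC — no ATG→stop ORF.
Frame +2: TCT GAG TGC TAC ATT CCT TAG CTA CCC AGG CTC TCC ATC CCC ACA — no ATG→stop ORF.
Frame +3: CTG AGT GCT ACA TTC CTT AGC TAC CCA GGC TCT CCA TCC CCA CAT — no ATG→stop ORF.
Frame -1: ATG TGG GGA TGG AGA GCC TGG GTA GCT AAG GAA TGT AGC ACT CAG — no ATG→stop ORF.
Frame -2: TGT GGG GAT GGA GAG CCT GGG TAG CTA AGG AAT GTA GCA CTC AGA — no ATG→stop ORF.
Frame -3: GTG GGG ATG GAG AGC CTG GGT AGC TAA GGA ATG TAG CAC TCA GAT — ATG at 9, stop TAA at 27 → 21 nt; ATG at 33, stop TAG at 36 → 6 nt.
Longest ORF is 21 nt in frame -3 (positions 9–29).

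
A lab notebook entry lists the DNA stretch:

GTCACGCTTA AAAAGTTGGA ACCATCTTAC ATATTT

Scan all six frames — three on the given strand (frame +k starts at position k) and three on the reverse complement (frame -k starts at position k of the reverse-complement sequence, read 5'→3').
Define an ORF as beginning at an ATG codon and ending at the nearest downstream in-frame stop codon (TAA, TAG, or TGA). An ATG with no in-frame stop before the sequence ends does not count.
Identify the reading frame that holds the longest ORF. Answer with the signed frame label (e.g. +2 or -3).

-3

Reverse complement (5'→3'): AAATATGTAAGATGGTTCCAACTTTTTAAGCGTGAC
Frame +1: GTC ACG CTT AAA AAG TTG GAA CCA TCT TAC ATA TTT — no ATG→stop ORF.
Frame +2: TCA CGC TTA AAA AGT TGG AAC CAT CTT ACA TAT — no ATG→stop ORF.
Frame +3: CAC GCT TAA AAA GTT GGA ACC ATC TTA CAT ATT — no ATG→stop ORF.
Frame -1: AAA TAT GTA AGA TGG TTC CAA CTT TTT AAG CGT GAC — no ATG→stop ORF.
Frame -2: AAT ATG TAA GAT GGT TCC AAC TTT TTA AGC GTG — ATG at 5, stop TAA at 8 → 6 nt.
Frame -3: ATA TGT AAG ATG GTT CCA ACT TTT TAA GCG TGA — ATG at 12, stop TAA at 27 → 18 nt.
Longest ORF is 18 nt in frame -3 (positions 12–29).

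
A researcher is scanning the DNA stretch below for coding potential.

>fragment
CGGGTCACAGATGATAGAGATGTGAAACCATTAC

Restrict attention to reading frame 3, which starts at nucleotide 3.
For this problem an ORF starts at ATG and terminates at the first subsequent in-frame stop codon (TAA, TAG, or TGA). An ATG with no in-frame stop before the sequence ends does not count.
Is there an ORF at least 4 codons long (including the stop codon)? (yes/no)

no

Frame 3: GGT CAC AGA TGA TAG AGA TGT GAA ACC ATT — no ATG→stop ORF.
Largest ORF found is 0 codons < 4, so no.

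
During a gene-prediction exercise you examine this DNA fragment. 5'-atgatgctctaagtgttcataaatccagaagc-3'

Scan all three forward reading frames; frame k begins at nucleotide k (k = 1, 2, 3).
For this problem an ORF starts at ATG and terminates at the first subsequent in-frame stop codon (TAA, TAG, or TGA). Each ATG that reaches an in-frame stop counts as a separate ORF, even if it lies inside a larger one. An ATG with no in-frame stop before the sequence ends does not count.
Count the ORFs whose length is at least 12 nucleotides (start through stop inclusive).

Frame 1: ATG ATG CTC TAA GTG TTC ATA AAT CCA GAA — ATG at 1, stop TAA at 10 → 12 nt; ATG at 4, stop TAA at 10 → 9 nt.
Frame 2: TGA TGC TCT AAG TGT TCA TAA ATC CAG AAG — no ATG→stop ORF.
Frame 3: GAT GCT CTA AGT GTT CAT AAA TCC AGA AGC — no ATG→stop ORF.
ORFs ≥ 12 nucleotides: frame 1 1–12 (12 nucleotides). Count = 1.

1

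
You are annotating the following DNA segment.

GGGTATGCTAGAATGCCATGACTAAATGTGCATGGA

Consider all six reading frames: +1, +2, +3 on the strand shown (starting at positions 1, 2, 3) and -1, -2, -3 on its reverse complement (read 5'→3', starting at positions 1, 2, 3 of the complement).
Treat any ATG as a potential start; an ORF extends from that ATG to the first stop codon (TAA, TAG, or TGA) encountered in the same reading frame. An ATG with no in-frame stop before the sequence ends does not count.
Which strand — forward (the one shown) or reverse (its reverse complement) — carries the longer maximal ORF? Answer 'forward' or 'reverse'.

Reverse complement (5'→3'): TCCATGCACATTTAGTCATGGCATTCTAGCATACCC
Frame +1: GGG TAT GCT AGA ATG CCA TGA CTA AAT GTG CAT GGA — ATG at 13, stop TGA at 19 → 9 nt.
Frame +2: GGT ATG CTA GAA TGC CAT GAC TAA ATG TGC ATG — ATG at 5, stop TAA at 23 → 21 nt.
Frame +3: GTA TGC TAG AAT GCC ATG ACT AAA TGT GCA TGG — no ATG→stop ORF.
Frame -1: TCC ATG CAC ATT TAG TCA TGG CAT TCT AGC ATA CCC — ATG at 4, stop TAG at 13 → 12 nt.
Frame -2: CCA TGC ACA TTT AGT CAT GGC ATT CTA GCA TAC — no ATG→stop ORF.
Frame -3: CAT GCA CAT TTA GTC ATG GCA TTC TAG CAT ACC — ATG at 18, stop TAG at 27 → 12 nt.
Forward-strand max 21 nt; reverse-strand max 12 nt. The forward strand has the longer ORF.

forward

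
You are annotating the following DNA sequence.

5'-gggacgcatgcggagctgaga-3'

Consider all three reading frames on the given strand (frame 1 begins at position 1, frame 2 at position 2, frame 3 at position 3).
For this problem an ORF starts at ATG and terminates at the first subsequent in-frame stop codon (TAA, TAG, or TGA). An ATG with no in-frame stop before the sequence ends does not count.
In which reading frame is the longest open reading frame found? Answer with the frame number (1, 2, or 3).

Frame 1: GGG ACG CAT GCG GAG CTG AGA — no ATG→stop ORF.
Frame 2: GGA CGC ATG CGG AGC TGA — ATG at 8, stop TGA at 17 → 12 nt.
Frame 3: GAC GCA TGC GGA GCT GAG — no ATG→stop ORF.
Longest ORF is 12 nt in frame 2 (positions 8–19).

2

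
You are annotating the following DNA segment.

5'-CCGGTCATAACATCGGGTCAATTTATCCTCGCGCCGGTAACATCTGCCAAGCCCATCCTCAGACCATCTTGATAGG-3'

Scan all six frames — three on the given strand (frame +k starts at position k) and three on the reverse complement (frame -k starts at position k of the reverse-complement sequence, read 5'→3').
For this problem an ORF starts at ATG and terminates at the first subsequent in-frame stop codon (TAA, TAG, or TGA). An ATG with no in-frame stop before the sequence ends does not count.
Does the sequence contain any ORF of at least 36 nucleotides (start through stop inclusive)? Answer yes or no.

yes

Reverse complement (5'→3'): CCTATCAAGATGGTCTGAGGATGGGCTTGGCAGATGTTACCGGCGCGAGGATAAATTGACCCGATGTTATGACCGG
Frame +1: CCG GTC ATA ACA TCG GGT CAA TTT ATC CTC GCG CCG GTA ACA TCT GCC AAG CCC ATC CTC AGA CCA TCT TGA TAG — no ATG→stop ORF.
Frame +2: CGG TCA TAA CAT CGG GTC AAT TTA TCC TCG CGC CGG TAA CAT CTG CCA AGC CCA TCC TCA GAC CAT CTT GAT AGG — no ATG→stop ORF.
Frame +3: GGT CAT AAC ATC GGG TCA ATT TAT CCT CGC GCC GGT AAC ATC TGC CAA GCC CAT CCT CAG ACC ATC TTG ATA — no ATG→stop ORF.
Frame -1: CCT ATC AAG ATG GTC TGA GGA TGG GCT TGG CAG ATG TTA CCG GCG CGA GGA TAA ATT GAC CCG ATG TTA TGA CCG — ATG at 10, stop TGA at 16 → 9 nt; ATG at 34, stop TAA at 52 → 21 nt; ATG at 64, stop TGA at 70 → 9 nt.
Frame -2: CTA TCA AGA TGG TCT GAG GAT GGG CTT GGC AGA TGT TAC CGG CGC GAG GAT AAA TTG ACC CGA TGT TAT GAC CGG — no ATG→stop ORF.
Frame -3: TAT CAA GAT GGT CTG AGG ATG GGC TTG GCA GAT GTT ACC GGC GCG AGG ATA AAT TGA CCC GAT GTT ATG ACC — ATG at 21, stop TGA at 57 → 39 nt.
Frame -3 has an ORF of 39 nucleotides (positions 21–59) ≥ 36, so yes.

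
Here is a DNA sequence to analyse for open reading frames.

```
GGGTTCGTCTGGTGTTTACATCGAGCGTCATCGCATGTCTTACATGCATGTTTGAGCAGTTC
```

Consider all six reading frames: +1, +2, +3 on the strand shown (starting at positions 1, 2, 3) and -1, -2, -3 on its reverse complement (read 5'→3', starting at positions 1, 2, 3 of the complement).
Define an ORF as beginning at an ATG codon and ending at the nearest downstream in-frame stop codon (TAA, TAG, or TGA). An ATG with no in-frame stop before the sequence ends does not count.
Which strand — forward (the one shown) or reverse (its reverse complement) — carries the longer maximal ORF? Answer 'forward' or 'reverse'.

Reverse complement (5'→3'): GAACTGCTCAAACATGCATGTAAGACATGCGATGACGCTCGATGTAAACACCAGACGAACCC
Frame +1: GGG TTC GTC TGG TGT TTA CAT CGA GCG TCA TCG CAT GTC TTA CAT GCA TGT TTG AGC AGT — no ATG→stop ORF.
Frame +2: GGT TCG TCT GGT GTT TAC ATC GAG CGT CAT CGC ATG TCT TAC ATG CAT GTT TGA GCA GTT — ATG at 35, stop TGA at 53 → 21 nt; ATG at 44, stop TGA at 53 → 12 nt.
Frame +3: GTT CGT CTG GTG TTT ACA TCG AGC GTC ATC GCA TGT CTT ACA TGC ATG TTT GAG CAG TTC — no ATG→stop ORF.
Frame -1: GAA CTG CTC AAA CAT GCA TGT AAG ACA TGC GAT GAC GCT CGA TGT AAA CAC CAG ACG AAC — no ATG→stop ORF.
Frame -2: AAC TGC TCA AAC ATG CAT GTA AGA CAT GCG ATG ACG CTC GAT GTA AAC ACC AGA CGA ACC — no ATG→stop ORF.
Frame -3: ACT GCT CAA ACA TGC ATG TAA GAC ATG CGA TGA CGC TCG ATG TAA ACA CCA GAC GAA CCC — ATG at 18, stop TAA at 21 → 6 nt; ATG at 27, stop TGA at 33 → 9 nt; ATG at 42, stop TAA at 45 → 6 nt.
Forward-strand max 21 nt; reverse-strand max 9 nt. The forward strand has the longer ORF.

forward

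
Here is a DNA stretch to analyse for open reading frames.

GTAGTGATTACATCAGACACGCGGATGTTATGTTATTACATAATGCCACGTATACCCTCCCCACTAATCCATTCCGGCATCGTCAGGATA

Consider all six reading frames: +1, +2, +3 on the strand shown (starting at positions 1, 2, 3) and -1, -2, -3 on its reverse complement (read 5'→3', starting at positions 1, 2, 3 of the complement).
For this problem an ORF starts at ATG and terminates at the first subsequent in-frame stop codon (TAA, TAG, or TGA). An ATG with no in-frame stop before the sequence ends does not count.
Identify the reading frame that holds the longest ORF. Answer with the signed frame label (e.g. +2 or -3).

-2

Reverse complement (5'→3'): TATCCTGACGATGCCGGAATGGATTAGTGGGGAGGGTATACGTGGCATTATGTAATAACATAACATCCGCGTGTCTGATGTAATCACTAC
Frame +1: GTA GTG ATT ACA TCA GAC ACG CGG ATG TTA TGT TAT TAC ATA ATG CCA CGT ATA CCC TCC CCA CTA ATC CAT TCC GGC ATC GTC AGG ATA — no ATG→stop ORF.
Frame +2: TAG TGA TTA CAT CAG ACA CGC GGA TGT TAT GTT ATT ACA TAA TGC CAC GTA TAC CCT CCC CAC TAA TCC ATT CCG GCA TCG TCA GGA — no ATG→stop ORF.
Frame +3: AGT GAT TAC ATC AGA CAC GCG GAT GTT ATG TTA TTA CAT AAT GCC ACG TAT ACC CTC CCC ACT AAT CCA TTC CGG CAT CGT CAG GAT — no ATG→stop ORF.
Frame -1: TAT CCT GAC GAT GCC GGA ATG GAT TAG TGG GGA GGG TAT ACG TGG CAT TAT GTA ATA ACA TAA CAT CCG CGT GTC TGA TGT AAT CAC TAC — ATG at 19, stop TAG at 25 → 9 nt.
Frame -2: ATC CTG ACG ATG CCG GAA TGG ATT AGT GGG GAG GGT ATA CGT GGC ATT ATG TAA TAA CAT AAC ATC CGC GTG TCT GAT GTA ATC ACT — ATG at 11, stop TAA at 53 → 45 nt; ATG at 50, stop TAA at 53 → 6 nt.
Frame -3: TCC TGA CGA TGC CGG AAT GGA TTA GTG GGG AGG GTA TAC GTG GCA TTA TGT AAT AAC ATA ACA TCC GCG TGT CTG ATG TAA TCA CTA — ATG at 78, stop TAA at 81 → 6 nt.
Longest ORF is 45 nt in frame -2 (positions 11–55).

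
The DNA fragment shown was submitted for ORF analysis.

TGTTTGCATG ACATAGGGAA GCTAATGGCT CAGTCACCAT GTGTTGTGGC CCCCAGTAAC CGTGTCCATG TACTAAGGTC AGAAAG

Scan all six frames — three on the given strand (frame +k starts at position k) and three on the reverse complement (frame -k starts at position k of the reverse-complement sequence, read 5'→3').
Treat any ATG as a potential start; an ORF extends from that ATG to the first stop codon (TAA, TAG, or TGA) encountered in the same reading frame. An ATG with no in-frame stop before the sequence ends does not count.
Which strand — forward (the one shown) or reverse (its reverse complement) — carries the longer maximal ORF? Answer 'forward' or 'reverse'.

Reverse complement (5'→3'): CTTTCTGACCTTAGTACATGGACACGGTTACTGGGGGCCACAACACATGGTGACTGAGCCATTAGCTTCCCTATGTCATGCAAACA
Frame +1: TGT TTG CAT GAC ATA GGG AAG CTA ATG GCT CAG TCA CCA TGT GTT GTG GCC CCC AGT AAC CGT GTC CAT GTA CTA AGG TCA GAA — no ATG→stop ORF.
Frame +2: GTT TGC ATG ACA TAG GGA AGC TAA TGG CTC AGT CAC CAT GTG TTG TGG CCC CCA GTA ACC GTG TCC ATG TAC TAA GGT CAG AAA — ATG at 8, stop TAG at 14 → 9 nt; ATG at 68, stop TAA at 74 → 9 nt.
Frame +3: TTT GCA TGA CAT AGG GAA GCT AAT GGC TCA GTC ACC ATG TGT TGT GGC CCC CAG TAA CCG TGT CCA TGT ACT AAG GTC AGA AAG — ATG at 39, stop TAA at 57 → 21 nt.
Frame -1: CTT TCT GAC CTT AGT ACA TGG ACA CGG TTA CTG GGG GCC ACA ACA CAT GGT GAC TGA GCC ATT AGC TTC CCT ATG TCA TGC AAA — no ATG→stop ORF.
Frame -2: TTT CTG ACC TTA GTA CAT GGA CAC GGT TAC TGG GGG CCA CAA CAC ATG GTG ACT GAG CCA TTA GCT TCC CTA TGT CAT GCA AAC — no ATG→stop ORF.
Frame -3: TTC TGA CCT TAG TAC ATG GAC ACG GTT ACT GGG GGC CAC AAC ACA TGG TGA CTG AGC CAT TAG CTT CCC TAT GTC ATG CAA ACA — ATG at 18, stop TGA at 51 → 36 nt.
Forward-strand max 21 nt; reverse-strand max 36 nt. The reverse strand has the longer ORF.

reverse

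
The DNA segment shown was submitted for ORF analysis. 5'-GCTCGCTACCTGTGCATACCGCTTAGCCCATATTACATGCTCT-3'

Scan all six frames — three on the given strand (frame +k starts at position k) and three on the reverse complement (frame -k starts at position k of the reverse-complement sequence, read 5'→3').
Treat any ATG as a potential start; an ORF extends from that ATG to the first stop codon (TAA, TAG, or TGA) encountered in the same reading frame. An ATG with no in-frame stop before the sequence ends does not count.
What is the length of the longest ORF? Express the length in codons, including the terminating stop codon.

Reverse complement (5'→3'): AGAGCATGTAATATGGGCTAAGCGGTATGCACAGGTAGCGAGC
Frame +1: GCT CGC TAC CTG TGC ATA CCG CTT AGC CCA TAT TAC ATG CTC — no ATG→stop ORF.
Frame +2: CTC GCT ACC TGT GCA TAC CGC TTA GCC CAT ATT ACA TGC TCT — no ATG→stop ORF.
Frame +3: TCG CTA CCT GTG CAT ACC GCT TAG CCC ATA TTA CAT GCT — no ATG→stop ORF.
Frame -1: AGA GCA TGT AAT ATG GGC TAA GCG GTA TGC ACA GGT AGC GAG — ATG at 13, stop TAA at 19 → 9 nt.
Frame -2: GAG CAT GTA ATA TGG GCT AAG CGG TAT GCA CAG GTA GCG AGC — no ATG→stop ORF.
Frame -3: AGC ATG TAA TAT GGG CTA AGC GGT ATG CAC AGG TAG CGA — ATG at 6, stop TAA at 9 → 6 nt; ATG at 27, stop TAG at 36 → 12 nt.
Longest: frame -3, positions 27–38, 12 nt = 4 codons = 3 aa. → 4 codons.

4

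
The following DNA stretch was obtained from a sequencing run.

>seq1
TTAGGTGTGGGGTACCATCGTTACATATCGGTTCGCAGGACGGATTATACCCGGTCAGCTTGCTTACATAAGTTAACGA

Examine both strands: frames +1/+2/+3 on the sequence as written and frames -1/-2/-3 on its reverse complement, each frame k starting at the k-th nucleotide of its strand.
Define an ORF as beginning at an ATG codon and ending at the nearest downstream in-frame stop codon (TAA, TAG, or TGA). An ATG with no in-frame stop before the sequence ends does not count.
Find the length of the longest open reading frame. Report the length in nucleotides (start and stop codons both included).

Reverse complement (5'→3'): TCGTTAACTTATGTAAGCAAGCTGACCGGGTATAATCCGTCCTGCGAACCGATATGTAACGATGGTACCCCACACCTAA
Frame +1: TTA GGT GTG GGG TAC CAT CGT TAC ATA TCG GTT CGC AGG ACG GAT TAT ACC CGG TCA GCT TGC TTA CAT AAG TTA ACG — no ATG→stop ORF.
Frame +2: TAG GTG TGG GGT ACC ATC GTT ACA TAT CGG TTC GCA GGA CGG ATT ATA CCC GGT CAG CTT GCT TAC ATA AGT TAA CGA — no ATG→stop ORF.
Frame +3: AGG TGT GGG GTA CCA TCG TTA CAT ATC GGT TCG CAG GAC GGA TTA TAC CCG GTC AGC TTG CTT ACA TAA GTT AAC — no ATG→stop ORF.
Frame -1: TCG TTA ACT TAT GTA AGC AAG CTG ACC GGG TAT AAT CCG TCC TGC GAA CCG ATA TGT AAC GAT GGT ACC CCA CAC CTA — no ATG→stop ORF.
Frame -2: CGT TAA CTT ATG TAA GCA AGC TGA CCG GGT ATA ATC CGT CCT GCG AAC CGA TAT GTA ACG ATG GTA CCC CAC ACC TAA — ATG at 11, stop TAA at 14 → 6 nt; ATG at 62, stop TAA at 77 → 18 nt.
Frame -3: GTT AAC TTA TGT AAG CAA GCT GAC CGG GTA TAA TCC GTC CTG CGA ACC GAT ATG TAA CGA TGG TAC CCC ACA CCT — ATG at 54, stop TAA at 57 → 6 nt.
Longest: frame -2, positions 62–79, 18 nt = 6 codons = 5 aa. → 18 nucleotides.

18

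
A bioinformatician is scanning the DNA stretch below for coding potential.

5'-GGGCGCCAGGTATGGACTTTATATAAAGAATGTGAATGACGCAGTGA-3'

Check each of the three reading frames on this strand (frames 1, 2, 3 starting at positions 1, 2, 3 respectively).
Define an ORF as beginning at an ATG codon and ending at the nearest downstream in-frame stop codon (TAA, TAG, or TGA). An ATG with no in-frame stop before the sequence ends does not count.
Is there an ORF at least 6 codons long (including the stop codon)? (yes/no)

Frame 1: GGG CGC CAG GTA TGG ACT TTA TAT AAA GAA TGT GAA TGA CGC AGT — no ATG→stop ORF.
Frame 2: GGC GCC AGG TAT GGA CTT TAT ATA AAG AAT GTG AAT GAC GCA GTG — no ATG→stop ORF.
Frame 3: GCG CCA GGT ATG GAC TTT ATA TAA AGA ATG TGA ATG ACG CAG TGA — ATG at 12, stop TAA at 24 → 15 nt; ATG at 30, stop TGA at 33 → 6 nt; ATG at 36, stop TGA at 45 → 12 nt.
Largest ORF found is 5 codons < 6, so no.

no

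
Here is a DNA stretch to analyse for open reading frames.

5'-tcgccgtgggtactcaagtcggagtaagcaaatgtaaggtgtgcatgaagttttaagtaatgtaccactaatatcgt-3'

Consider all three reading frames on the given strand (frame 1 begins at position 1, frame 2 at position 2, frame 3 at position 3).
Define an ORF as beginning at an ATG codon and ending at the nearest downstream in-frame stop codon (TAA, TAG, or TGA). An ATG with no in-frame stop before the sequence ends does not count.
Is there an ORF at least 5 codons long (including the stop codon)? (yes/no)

no

Frame 1: TCG CCG TGG GTA CTC AAG TCG GAG TAA GCA AAT GTA AGG TGT GCA TGA AGT TTT AAG TAA TGT ACC ACT AAT ATC — no ATG→stop ORF.
Frame 2: CGC CGT GGG TAC TCA AGT CGG AGT AAG CAA ATG TAA GGT GTG CAT GAA GTT TTA AGT AAT GTA CCA CTA ATA TCG — ATG at 32, stop TAA at 35 → 6 nt.
Frame 3: GCC GTG GGT ACT CAA GTC GGA GTA AGC AAA TGT AAG GTG TGC ATG AAG TTT TAA GTA ATG TAC CAC TAA TAT CGT — ATG at 45, stop TAA at 54 → 12 nt; ATG at 60, stop TAA at 69 → 12 nt.
Largest ORF found is 4 codons < 5, so no.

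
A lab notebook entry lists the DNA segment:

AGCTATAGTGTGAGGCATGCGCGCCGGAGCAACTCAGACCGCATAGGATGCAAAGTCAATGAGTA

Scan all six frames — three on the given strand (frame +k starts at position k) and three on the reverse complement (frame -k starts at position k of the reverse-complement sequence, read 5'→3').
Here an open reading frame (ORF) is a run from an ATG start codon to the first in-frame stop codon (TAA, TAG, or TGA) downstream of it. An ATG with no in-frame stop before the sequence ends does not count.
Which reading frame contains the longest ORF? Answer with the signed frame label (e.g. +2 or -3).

-1

Reverse complement (5'→3'): TACTCATTGACTTTGCATCCTATGCGGTCTGAGTTGCTCCGGCGCGCATGCCTCACACTATAGCT
Frame +1: AGC TAT AGT GTG AGG CAT GCG CGC CGG AGC AAC TCA GAC CGC ATA GGA TGC AAA GTC AAT GAG — no ATG→stop ORF.
Frame +2: GCT ATA GTG TGA GGC ATG CGC GCC GGA GCA ACT CAG ACC GCA TAG GAT GCA AAG TCA ATG AGT — ATG at 17, stop TAG at 44 → 30 nt.
Frame +3: CTA TAG TGT GAG GCA TGC GCG CCG GAG CAA CTC AGA CCG CAT AGG ATG CAA AGT CAA TGA GTA — ATG at 48, stop TGA at 60 → 15 nt.
Frame -1: TAC TCA TTG ACT TTG CAT CCT ATG CGG TCT GAG TTG CTC CGG CGC GCA TGC CTC ACA CTA TAG — ATG at 22, stop TAG at 61 → 42 nt.
Frame -2: ACT CAT TGA CTT TGC ATC CTA TGC GGT CTG AGT TGC TCC GGC GCG CAT GCC TCA CAC TAT AGC — no ATG→stop ORF.
Frame -3: CTC ATT GAC TTT GCA TCC TAT GCG GTC TGA GTT GCT CCG GCG CGC ATG CCT CAC ACT ATA GCT — no ATG→stop ORF.
Longest ORF is 42 nt in frame -1 (positions 22–63).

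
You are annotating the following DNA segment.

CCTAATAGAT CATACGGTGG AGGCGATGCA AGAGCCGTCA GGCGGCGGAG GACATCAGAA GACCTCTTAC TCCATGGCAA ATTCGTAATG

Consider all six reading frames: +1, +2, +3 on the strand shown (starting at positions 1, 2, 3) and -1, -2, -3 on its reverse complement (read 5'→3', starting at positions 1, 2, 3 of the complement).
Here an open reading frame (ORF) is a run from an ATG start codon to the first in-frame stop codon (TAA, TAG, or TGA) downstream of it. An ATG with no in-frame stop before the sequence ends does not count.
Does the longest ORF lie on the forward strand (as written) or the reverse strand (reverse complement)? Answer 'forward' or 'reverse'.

forward

Reverse complement (5'→3'): CATTACGAATTTGCCATGGAGTAAGAGGTCTTCTGATGTCCTCCGCCGCCTGACGGCTCTTGCATCGCCTCCACCGTATGATCTATTAGG
Frame +1: CCT AAT AGA TCA TAC GGT GGA GGC GAT GCA AGA GCC GTC AGG CGG CGG AGG ACA TCA GAA GAC CTC TTA CTC CAT GGC AAA TTC GTA ATG — no ATG→stop ORF.
Frame +2: CTA ATA GAT CAT ACG GTG GAG GCG ATG CAA GAG CCG TCA GGC GGC GGA GGA CAT CAG AAG ACC TCT TAC TCC ATG GCA AAT TCG TAA — ATG at 26, stop TAA at 86 → 63 nt; ATG at 74, stop TAA at 86 → 15 nt.
Frame +3: TAA TAG ATC ATA CGG TGG AGG CGA TGC AAG AGC CGT CAG GCG GCG GAG GAC ATC AGA AGA CCT CTT ACT CCA TGG CAA ATT CGT AAT — no ATG→stop ORF.
Frame -1: CAT TAC GAA TTT GCC ATG GAG TAA GAG GTC TTC TGA TGT CCT CCG CCG CCT GAC GGC TCT TGC ATC GCC TCC ACC GTA TGA TCT ATT AGG — ATG at 16, stop TAA at 22 → 9 nt.
Frame -2: ATT ACG AAT TTG CCA TGG AGT AAG AGG TCT TCT GAT GTC CTC CGC CGC CTG ACG GCT CTT GCA TCG CCT CCA CCG TAT GAT CTA TTA — no ATG→stop ORF.
Frame -3: TTA CGA ATT TGC CAT GGA GTA AGA GGT CTT CTG ATG TCC TCC GCC GCC TGA CGG CTC TTG CAT CGC CTC CAC CGT ATG ATC TAT TAG — ATG at 36, stop TGA at 51 → 18 nt; ATG at 78, stop TAG at 87 → 12 nt.
Forward-strand max 63 nt; reverse-strand max 18 nt. The forward strand has the longer ORF.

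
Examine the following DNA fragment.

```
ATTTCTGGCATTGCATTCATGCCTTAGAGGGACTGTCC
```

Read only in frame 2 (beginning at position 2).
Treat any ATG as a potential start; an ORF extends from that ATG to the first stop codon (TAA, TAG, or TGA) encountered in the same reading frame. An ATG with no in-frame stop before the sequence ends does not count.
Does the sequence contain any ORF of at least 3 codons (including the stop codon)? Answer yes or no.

no

Frame 2: TTT CTG GCA TTG CAT TCA TGC CTT AGA GGG ACT GTC — no ATG→stop ORF.
Largest ORF found is 0 codons < 3, so no.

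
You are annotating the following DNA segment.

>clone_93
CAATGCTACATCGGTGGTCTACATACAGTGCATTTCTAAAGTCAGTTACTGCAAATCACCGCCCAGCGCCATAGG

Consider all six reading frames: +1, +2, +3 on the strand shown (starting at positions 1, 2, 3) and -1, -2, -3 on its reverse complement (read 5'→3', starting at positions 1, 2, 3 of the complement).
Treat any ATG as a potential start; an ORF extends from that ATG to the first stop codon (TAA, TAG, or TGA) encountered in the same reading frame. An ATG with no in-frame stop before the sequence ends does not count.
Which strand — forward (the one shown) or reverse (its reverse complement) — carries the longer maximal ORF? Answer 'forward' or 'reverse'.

Reverse complement (5'→3'): CCTATGGCGCTGGGCGGTGATTTGCAGTAACTGACTTTAGAAATGCACTGTATGTAGACCACCGATGTAGCATTG
Frame +1: CAA TGC TAC ATC GGT GGT CTA CAT ACA GTG CAT TTC TAA AGT CAG TTA CTG CAA ATC ACC GCC CAG CGC CAT AGG — no ATG→stop ORF.
Frame +2: AAT GCT ACA TCG GTG GTC TAC ATA CAG TGC ATT TCT AAA GTC AGT TAC TGC AAA TCA CCG CCC AGC GCC ATA — no ATG→stop ORF.
Frame +3: ATG CTA CAT CGG TGG TCT ACA TAC AGT GCA TTT CTA AAG TCA GTT ACT GCA AAT CAC CGC CCA GCG CCA TAG — ATG at 3, stop TAG at 72 → 72 nt.
Frame -1: CCT ATG GCG CTG GGC GGT GAT TTG CAG TAA CTG ACT TTA GAA ATG CAC TGT ATG TAG ACC ACC GAT GTA GCA TTG — ATG at 4, stop TAA at 28 → 27 nt; ATG at 43, stop TAG at 55 → 15 nt; ATG at 52, stop TAG at 55 → 6 nt.
Frame -2: CTA TGG CGC TGG GCG GTG ATT TGC AGT AAC TGA CTT TAG AAA TGC ACT GTA TGT AGA CCA CCG ATG TAG CAT — ATG at 65, stop TAG at 68 → 6 nt.
Frame -3: TAT GGC GCT GGG CGG TGA TTT GCA GTA ACT GAC TTT AGA AAT GCA CTG TAT GTA GAC CAC CGA TGT AGC ATT — no ATG→stop ORF.
Forward-strand max 72 nt; reverse-strand max 27 nt. The forward strand has the longer ORF.

forward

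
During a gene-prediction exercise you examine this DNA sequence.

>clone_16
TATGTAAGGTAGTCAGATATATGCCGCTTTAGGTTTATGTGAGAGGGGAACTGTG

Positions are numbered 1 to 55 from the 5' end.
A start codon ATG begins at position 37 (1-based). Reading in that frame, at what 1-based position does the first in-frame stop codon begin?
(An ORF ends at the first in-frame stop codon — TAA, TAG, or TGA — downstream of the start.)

40

Codons from position 37: ATG (37–39), TGA (40–42).
TGA is a stop codon; it begins at position 40.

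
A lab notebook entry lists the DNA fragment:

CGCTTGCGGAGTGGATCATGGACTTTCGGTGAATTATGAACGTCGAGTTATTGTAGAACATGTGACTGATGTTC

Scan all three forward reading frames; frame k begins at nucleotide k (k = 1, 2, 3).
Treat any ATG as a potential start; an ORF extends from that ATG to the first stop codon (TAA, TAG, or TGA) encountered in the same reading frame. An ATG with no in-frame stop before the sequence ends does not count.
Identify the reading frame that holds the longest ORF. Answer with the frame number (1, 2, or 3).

Frame 1: CGC TTG CGG AGT GGA TCA TGG ACT TTC GGT GAA TTA TGA ACG TCG AGT TAT TGT AGA ACA TGT GAC TGA TGT — no ATG→stop ORF.
Frame 2: GCT TGC GGA GTG GAT CAT GGA CTT TCG GTG AAT TAT GAA CGT CGA GTT ATT GTA GAA CAT GTG ACT GAT GTT — no ATG→stop ORF.
Frame 3: CTT GCG GAG TGG ATC ATG GAC TTT CGG TGA ATT ATG AAC GTC GAG TTA TTG TAG AAC ATG TGA CTG ATG TTC — ATG at 18, stop TGA at 30 → 15 nt; ATG at 36, stop TAG at 54 → 21 nt; ATG at 60, stop TGA at 63 → 6 nt.
Longest ORF is 21 nt in frame 3 (positions 36–56).

3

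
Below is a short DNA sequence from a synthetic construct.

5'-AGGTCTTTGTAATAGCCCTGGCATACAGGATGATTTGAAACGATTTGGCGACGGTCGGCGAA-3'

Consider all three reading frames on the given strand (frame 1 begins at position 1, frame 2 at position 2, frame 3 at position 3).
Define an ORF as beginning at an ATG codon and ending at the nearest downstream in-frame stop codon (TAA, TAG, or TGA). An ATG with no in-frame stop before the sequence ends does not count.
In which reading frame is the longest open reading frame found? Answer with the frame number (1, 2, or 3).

3

Frame 1: AGG TCT TTG TAA TAG CCC TGG CAT ACA GGA TGA TTT GAA ACG ATT TGG CGA CGG TCG GCG — no ATG→stop ORF.
Frame 2: GGT CTT TGT AAT AGC CCT GGC ATA CAG GAT GAT TTG AAA CGA TTT GGC GAC GGT CGG CGA — no ATG→stop ORF.
Frame 3: GTC TTT GTA ATA GCC CTG GCA TAC AGG ATG ATT TGA AAC GAT TTG GCG ACG GTC GGC GAA — ATG at 30, stop TGA at 36 → 9 nt.
Longest ORF is 9 nt in frame 3 (positions 30–38).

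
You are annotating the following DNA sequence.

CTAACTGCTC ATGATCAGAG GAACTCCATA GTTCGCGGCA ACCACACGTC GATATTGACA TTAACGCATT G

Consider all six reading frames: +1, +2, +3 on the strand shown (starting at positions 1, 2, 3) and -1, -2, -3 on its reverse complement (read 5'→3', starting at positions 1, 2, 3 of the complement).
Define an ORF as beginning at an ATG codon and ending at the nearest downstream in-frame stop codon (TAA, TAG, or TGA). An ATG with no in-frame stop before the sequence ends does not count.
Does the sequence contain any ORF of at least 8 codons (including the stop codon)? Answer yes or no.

no

Reverse complement (5'→3'): CAATGCGTTAATGTCAATATCGACGTGTGGTTGCCGCGAACTATGGAGTTCCTCTGATCATGAGCAGTTAG
Frame +1: CTA ACT GCT CAT GAT CAG AGG AAC TCC ATA GTT CGC GGC AAC CAC ACG TCG ATA TTG ACA TTA ACG CAT — no ATG→stop ORF.
Frame +2: TAA CTG CTC ATG ATC AGA GGA ACT CCA TAG TTC GCG GCA ACC ACA CGT CGA TAT TGA CAT TAA CGC ATT — ATG at 11, stop TAG at 29 → 21 nt.
Frame +3: AAC TGC TCA TGA TCA GAG GAA CTC CAT AGT TCG CGG CAA CCA CAC GTC GAT ATT GAC ATT AAC GCA TTG — no ATG→stop ORF.
Frame -1: CAA TGC GTT AAT GTC AAT ATC GAC GTG TGG TTG CCG CGA ACT ATG GAG TTC CTC TGA TCA TGA GCA GTT — ATG at 43, stop TGA at 55 → 15 nt.
Frame -2: AAT GCG TTA ATG TCA ATA TCG ACG TGT GGT TGC CGC GAA CTA TGG AGT TCC TCT GAT CAT GAG CAG TTA — no ATG→stop ORF.
Frame -3: ATG CGT TAA TGT CAA TAT CGA CGT GTG GTT GCC GCG AAC TAT GGA GTT CCT CTG ATC ATG AGC AGT TAG — ATG at 3, stop TAA at 9 → 9 nt; ATG at 60, stop TAG at 69 → 12 nt.
Largest ORF found is 7 codons < 8, so no.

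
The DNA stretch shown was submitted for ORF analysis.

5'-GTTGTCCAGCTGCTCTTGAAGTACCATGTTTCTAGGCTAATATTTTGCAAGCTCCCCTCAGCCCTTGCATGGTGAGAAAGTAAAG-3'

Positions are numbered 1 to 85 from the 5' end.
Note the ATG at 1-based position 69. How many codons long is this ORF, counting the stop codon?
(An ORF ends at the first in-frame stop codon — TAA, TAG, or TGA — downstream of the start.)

5

Codons from position 69: ATG (69–71), GTG (72–74), AGA (75–77), AAG (78–80), TAA (81–83).
TAA is the first in-frame stop; that's 5 codons including the stop.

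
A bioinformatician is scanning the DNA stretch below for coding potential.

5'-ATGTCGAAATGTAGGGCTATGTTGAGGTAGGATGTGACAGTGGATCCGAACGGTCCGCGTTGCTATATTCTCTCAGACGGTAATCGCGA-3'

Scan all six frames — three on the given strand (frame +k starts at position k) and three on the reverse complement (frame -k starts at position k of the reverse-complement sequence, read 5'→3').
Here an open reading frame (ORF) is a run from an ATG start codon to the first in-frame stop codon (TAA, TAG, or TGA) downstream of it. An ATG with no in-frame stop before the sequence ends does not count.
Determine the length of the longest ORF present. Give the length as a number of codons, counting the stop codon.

Reverse complement (5'→3'): TCGCGATTACCGTCTGAGAGAATATAGCAACGCGGACCGTTCGGATCCACTGTCACATCCTACCTCAACATAGCCCTACATTTCGACAT
Frame +1: ATG TCG AAA TGT AGG GCT ATG TTG AGG TAG GAT GTG ACA GTG GAT CCG AAC GGT CCG CGT TGC TAT ATT CTC TCA GAC GGT AAT CGC — ATG at 1, stop TAG at 28 → 30 nt; ATG at 19, stop TAG at 28 → 12 nt.
Frame +2: TGT CGA AAT GTA GGG CTA TGT TGA GGT AGG ATG TGA CAG TGG ATC CGA ACG GTC CGC GTT GCT ATA TTC TCT CAG ACG GTA ATC GCG — ATG at 32, stop TGA at 35 → 6 nt.
Frame +3: GTC GAA ATG TAG GGC TAT GTT GAG GTA GGA TGT GAC AGT GGA TCC GAA CGG TCC GCG TTG CTA TAT TCT CTC AGA CGG TAA TCG CGA — ATG at 9, stop TAG at 12 → 6 nt.
Frame -1: TCG CGA TTA CCG TCT GAG AGA ATA TAG CAA CGC GGA CCG TTC GGA TCC ACT GTC ACA TCC TAC CTC AAC ATA GCC CTA CAT TTC GAC — no ATG→stop ORF.
Frame -2: CGC GAT TAC CGT CTG AGA GAA TAT AGC AAC GCG GAC CGT TCG GAT CCA CTG TCA CAT CCT ACC TCA ACA TAG CCC TAC ATT TCG ACA — no ATG→stop ORF.
Frame -3: GCG ATT ACC GTC TGA GAG AAT ATA GCA ACG CGG ACC GTT CGG ATC CAC TGT CAC ATC CTA CCT CAA CAT AGC CCT ACA TTT CGA CAT — no ATG→stop ORF.
Longest: frame +1, positions 1–30, 30 nt = 10 codons = 9 aa. → 10 codons.

10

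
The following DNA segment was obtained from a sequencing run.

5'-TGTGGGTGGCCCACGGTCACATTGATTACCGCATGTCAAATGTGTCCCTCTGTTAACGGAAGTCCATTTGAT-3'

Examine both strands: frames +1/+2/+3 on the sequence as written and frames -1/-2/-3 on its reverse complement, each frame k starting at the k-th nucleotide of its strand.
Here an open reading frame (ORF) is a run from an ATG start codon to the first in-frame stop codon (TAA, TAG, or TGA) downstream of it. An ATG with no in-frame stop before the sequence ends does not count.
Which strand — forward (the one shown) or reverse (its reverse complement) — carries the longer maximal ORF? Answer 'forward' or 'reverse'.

forward

Reverse complement (5'→3'): ATCAAATGGACTTCCGTTAACAGAGGGACACATTTGACATGCGGTAATCAATGTGACCGTGGGCCACCCACA
Frame +1: TGT GGG TGG CCC ACG GTC ACA TTG ATT ACC GCA TGT CAA ATG TGT CCC TCT GTT AAC GGA AGT CCA TTT GAT — no ATG→stop ORF.
Frame +2: GTG GGT GGC CCA CGG TCA CAT TGA TTA CCG CAT GTC AAA TGT GTC CCT CTG TTA ACG GAA GTC CAT TTG — no ATG→stop ORF.
Frame +3: TGG GTG GCC CAC GGT CAC ATT GAT TAC CGC ATG TCA AAT GTG TCC CTC TGT TAA CGG AAG TCC ATT TGA — ATG at 33, stop TAA at 54 → 24 nt.
Frame -1: ATC AAA TGG ACT TCC GTT AAC AGA GGG ACA CAT TTG ACA TGC GGT AAT CAA TGT GAC CGT GGG CCA CCC ACA — no ATG→stop ORF.
Frame -2: TCA AAT GGA CTT CCG TTA ACA GAG GGA CAC ATT TGA CAT GCG GTA ATC AAT GTG ACC GTG GGC CAC CCA — no ATG→stop ORF.
Frame -3: CAA ATG GAC TTC CGT TAA CAG AGG GAC ACA TTT GAC ATG CGG TAA TCA ATG TGA CCG TGG GCC ACC CAC — ATG at 6, stop TAA at 18 → 15 nt; ATG at 39, stop TAA at 45 → 9 nt; ATG at 51, stop TGA at 54 → 6 nt.
Forward-strand max 24 nt; reverse-strand max 15 nt. The forward strand has the longer ORF.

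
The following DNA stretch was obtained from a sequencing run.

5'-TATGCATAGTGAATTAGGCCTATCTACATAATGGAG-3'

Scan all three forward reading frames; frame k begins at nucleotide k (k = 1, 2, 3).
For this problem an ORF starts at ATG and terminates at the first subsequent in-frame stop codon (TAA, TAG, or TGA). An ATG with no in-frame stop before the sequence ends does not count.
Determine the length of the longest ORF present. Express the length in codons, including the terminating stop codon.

Frame 1: TAT GCA TAG TGA ATT AGG CCT ATC TAC ATA ATG GAG — no ATG→stop ORF.
Frame 2: ATG CAT AGT GAA TTA GGC CTA TCT ACA TAA TGG — ATG at 2, stop TAA at 29 → 30 nt.
Frame 3: TGC ATA GTG AAT TAG GCC TAT CTA CAT AAT GGA — no ATG→stop ORF.
Longest: frame 2, positions 2–31, 30 nt = 10 codons = 9 aa. → 10 codons.

10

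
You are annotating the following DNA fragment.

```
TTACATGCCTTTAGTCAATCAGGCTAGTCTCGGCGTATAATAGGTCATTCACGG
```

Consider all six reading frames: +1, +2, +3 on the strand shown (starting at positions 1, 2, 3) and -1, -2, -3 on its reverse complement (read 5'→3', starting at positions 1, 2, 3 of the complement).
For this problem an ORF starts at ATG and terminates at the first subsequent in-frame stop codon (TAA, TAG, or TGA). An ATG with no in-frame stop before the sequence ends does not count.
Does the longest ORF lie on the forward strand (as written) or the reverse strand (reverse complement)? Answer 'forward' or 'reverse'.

forward

Reverse complement (5'→3'): CCGTGAATGACCTATTATACGCCGAGACTAGCCTGATTGACTAAAGGCATGTAA
Frame +1: TTA CAT GCC TTT AGT CAA TCA GGC TAG TCT CGG CGT ATA ATA GGT CAT TCA CGG — no ATG→stop ORF.
Frame +2: TAC ATG CCT TTA GTC AAT CAG GCT AGT CTC GGC GTA TAA TAG GTC ATT CAC — ATG at 5, stop TAA at 38 → 36 nt.
Frame +3: ACA TGC CTT TAG TCA ATC AGG CTA GTC TCG GCG TAT AAT AGG TCA TTC ACG — no ATG→stop ORF.
Frame -1: CCG TGA ATG ACC TAT TAT ACG CCG AGA CTA GCC TGA TTG ACT AAA GGC ATG TAA — ATG at 7, stop TGA at 34 → 30 nt; ATG at 49, stop TAA at 52 → 6 nt.
Frame -2: CGT GAA TGA CCT ATT ATA CGC CGA GAC TAG CCT GAT TGA CTA AAG GCA TGT — no ATG→stop ORF.
Frame -3: GTG AAT GAC CTA TTA TAC GCC GAG ACT AGC CTG ATT GAC TAA AGG CAT GTA — no ATG→stop ORF.
Forward-strand max 36 nt; reverse-strand max 30 nt. The forward strand has the longer ORF.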